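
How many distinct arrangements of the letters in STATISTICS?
10! / (3! × 3! × 1! × 2! × 1!) = 50400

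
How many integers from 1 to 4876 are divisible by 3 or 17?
⌊4876/3⌋ + ⌊4876/17⌋ - ⌊4876/51⌋ = 1625 + 286 - 95 = 1816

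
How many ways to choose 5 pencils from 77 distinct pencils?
C(77,5) = 77!/(5!×72!) = 19757815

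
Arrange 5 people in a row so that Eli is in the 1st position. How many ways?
Fix one position: (5-1)! = 24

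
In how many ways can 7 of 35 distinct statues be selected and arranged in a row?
P(35,7) = 35!/(35-7)! = 33891580800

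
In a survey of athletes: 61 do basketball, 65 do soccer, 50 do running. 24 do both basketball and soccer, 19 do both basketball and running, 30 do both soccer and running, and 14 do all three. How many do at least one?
|A∪B∪C| = 61+65+50-24-19-30+14 = 117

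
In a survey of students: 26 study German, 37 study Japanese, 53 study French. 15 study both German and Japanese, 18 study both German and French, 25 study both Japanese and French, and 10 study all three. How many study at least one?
|A∪B∪C| = 26+37+53-15-18-25+10 = 68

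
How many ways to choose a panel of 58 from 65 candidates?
C(65,58) = 65!/(58!×7!) = 696190560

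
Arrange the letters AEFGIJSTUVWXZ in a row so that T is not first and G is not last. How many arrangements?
By inclusion-exclusion: 13! - 2×(13-1)! + (13-2)! = 6227020800 - 958003200 + 39916800 = 5308934400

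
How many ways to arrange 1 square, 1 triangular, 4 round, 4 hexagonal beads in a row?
10! / (1! × 1! × 4! × 4!) = 6300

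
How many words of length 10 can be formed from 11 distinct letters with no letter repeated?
P(11,10) = 11!/(11-10)! = 39916800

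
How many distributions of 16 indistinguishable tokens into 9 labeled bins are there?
C(16+9-1, 9-1) = C(24, 8) = 735471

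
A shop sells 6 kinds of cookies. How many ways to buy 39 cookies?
C(39+6-1, 6-1) = C(44, 5) = 1086008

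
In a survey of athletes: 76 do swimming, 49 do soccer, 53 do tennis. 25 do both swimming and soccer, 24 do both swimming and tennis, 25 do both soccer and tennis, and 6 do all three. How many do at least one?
|A∪B∪C| = 76+49+53-25-24-25+6 = 110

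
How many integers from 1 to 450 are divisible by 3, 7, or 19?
⌊450/3⌋+⌊450/7⌋+⌊450/19⌋ - ⌊450/21⌋-⌊450/57⌋-⌊450/133⌋ + ⌊450/399⌋ = 150+64+23 - 21-7-3 + 1 = 207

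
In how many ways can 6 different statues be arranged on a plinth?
6! = 720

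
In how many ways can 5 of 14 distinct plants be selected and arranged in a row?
P(14,5) = 14!/(14-5)! = 240240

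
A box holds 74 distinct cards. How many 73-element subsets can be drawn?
C(74,73) = 74!/(73!×1!) = 74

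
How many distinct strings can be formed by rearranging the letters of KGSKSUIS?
8! / (2! × 3! × 1! × 1! × 1!) = 3360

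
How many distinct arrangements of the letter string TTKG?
4! / (1! × 2! × 1!) = 12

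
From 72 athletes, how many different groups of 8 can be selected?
C(72,8) = 72!/(8!×64!) = 11969016345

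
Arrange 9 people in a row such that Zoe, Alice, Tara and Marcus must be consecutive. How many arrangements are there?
Treat the 4 as one block: (9-4+1)! × 4! = 720 × 24 = 17280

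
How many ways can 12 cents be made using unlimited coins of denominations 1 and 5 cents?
Coefficient of x^12 in 1/(1-x^1) · 1/(1-x^5). Use j coins of 5 for j = 0..⌊12/5⌋ = 2, the rest in 1s: 2 + 1 = 3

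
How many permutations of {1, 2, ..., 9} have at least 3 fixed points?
Exactly j fixed points: C(9,j)·!(9-j); sum over j ≥ 3 (derangement numbers via !m = (m-1)·(!(m-1) + !(m-2)): !0..!6 = 1, 0, 1, 2, 9, 44, 265). Σ_{j=3}^{9} C(9,j)·!(9-j) = C(9,3)·!6 + C(9,4)·!5 + C(9,5)·!4 + C(9,6)·!3 + C(9,7)·!2 + C(9,8)·!1 + C(9,9)·!0 = 84·265 + 126·44 + 126·9 + 84·2 + 36·1 + 9·0 + 1·1 = 29143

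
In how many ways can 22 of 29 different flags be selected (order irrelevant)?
C(29,22) = 29!/(22!×7!) = 1560780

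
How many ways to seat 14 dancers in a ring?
Circular: fix one position, arrange the rest. (14-1)! = 6227020800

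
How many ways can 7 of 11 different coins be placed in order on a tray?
P(11,7) = 11!/(11-7)! = 1663200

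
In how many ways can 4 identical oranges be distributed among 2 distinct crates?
C(4+2-1, 2-1) = C(5, 1) = 5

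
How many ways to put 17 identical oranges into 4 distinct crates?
C(17+4-1, 4-1) = C(20, 3) = 1140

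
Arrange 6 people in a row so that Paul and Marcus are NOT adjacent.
Total - adjacent = 6! - (6-1)!×2 = 720 - 240 = 480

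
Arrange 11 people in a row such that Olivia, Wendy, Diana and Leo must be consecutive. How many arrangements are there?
Treat the 4 as one block: (11-4+1)! × 4! = 40320 × 24 = 967680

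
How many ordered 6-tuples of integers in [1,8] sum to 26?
Coefficient of x^26 in (x + x² + ... + x^8)^6. By inclusion-exclusion on dice exceeding 8: Σ_j (-1)^j C(6,j)·C(26-1-8j, 5) = C(6,0)·C(25,5) - C(6,1)·C(17,5) + C(6,2)·C(9,5) = 1·53130 - 6·6188 + 15·126 = 17892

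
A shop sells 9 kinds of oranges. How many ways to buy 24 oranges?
C(24+9-1, 9-1) = C(32, 8) = 10518300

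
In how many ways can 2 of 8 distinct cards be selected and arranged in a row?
P(8,2) = 8!/(8-2)! = 56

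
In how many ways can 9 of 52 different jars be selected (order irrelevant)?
C(52,9) = 52!/(9!×43!) = 3679075400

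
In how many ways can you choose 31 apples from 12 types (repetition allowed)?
C(31+12-1, 12-1) = C(42, 11) = 4280561376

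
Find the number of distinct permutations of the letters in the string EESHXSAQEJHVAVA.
15! / (3! × 1! × 1! × 2! × 2! × 1! × 3! × 2!) = 4540536000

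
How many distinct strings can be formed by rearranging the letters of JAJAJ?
5! / (2! × 3!) = 10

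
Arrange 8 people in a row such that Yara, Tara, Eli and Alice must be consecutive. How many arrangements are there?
Treat the 4 as one block: (8-4+1)! × 4! = 120 × 24 = 2880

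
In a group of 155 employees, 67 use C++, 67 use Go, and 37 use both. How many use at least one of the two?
|A∪B| = |A| + |B| - |A∩B| = 67 + 67 - 37 = 97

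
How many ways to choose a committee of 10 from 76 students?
C(76,10) = 76!/(10!×66!) = 954526728530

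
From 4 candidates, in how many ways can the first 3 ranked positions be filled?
P(4,3) = 4!/(4-3)! = 24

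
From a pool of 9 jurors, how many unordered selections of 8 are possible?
C(9,8) = 9!/(8!×1!) = 9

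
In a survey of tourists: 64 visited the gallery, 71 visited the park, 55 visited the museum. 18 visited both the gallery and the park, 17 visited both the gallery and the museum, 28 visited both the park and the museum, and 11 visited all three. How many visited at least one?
|A∪B∪C| = 64+71+55-18-17-28+11 = 138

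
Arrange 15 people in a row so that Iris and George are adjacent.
Treat as block: (15-1)! × 2! = 87178291200 × 2 = 174356582400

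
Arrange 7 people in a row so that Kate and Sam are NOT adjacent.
Total - adjacent = 7! - (7-1)!×2 = 5040 - 1440 = 3600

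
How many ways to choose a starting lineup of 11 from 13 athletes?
C(13,11) = 13!/(11!×2!) = 78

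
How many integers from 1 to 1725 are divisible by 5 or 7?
⌊1725/5⌋ + ⌊1725/7⌋ - ⌊1725/35⌋ = 345 + 246 - 49 = 542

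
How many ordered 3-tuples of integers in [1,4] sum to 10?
Coefficient of x^10 in (x + x² + ... + x^4)^3. By inclusion-exclusion on dice exceeding 4: Σ_j (-1)^j C(3,j)·C(10-1-4j, 2) = C(3,0)·C(9,2) - C(3,1)·C(5,2) = 1·36 - 3·10 = 6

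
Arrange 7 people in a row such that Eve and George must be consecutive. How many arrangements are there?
Treat the 2 as one block: (7-2+1)! × 2! = 720 × 2 = 1440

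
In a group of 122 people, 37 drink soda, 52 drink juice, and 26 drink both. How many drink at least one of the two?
|A∪B| = |A| + |B| - |A∩B| = 37 + 52 - 26 = 63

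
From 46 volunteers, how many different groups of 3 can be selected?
C(46,3) = 46!/(3!×43!) = 15180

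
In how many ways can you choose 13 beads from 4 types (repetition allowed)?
C(13+4-1, 4-1) = C(16, 3) = 560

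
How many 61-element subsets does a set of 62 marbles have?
C(62,61) = 62!/(61!×1!) = 62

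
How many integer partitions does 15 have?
Pentagonal recurrence p(n) = p(n-1) + p(n-2) - p(n-5) - p(n-7) + p(n-12) + p(n-15) - ... gives p(0..14) = 1, 1, 2, 3, 5, 7, 11, 15, 22, 30, 42, 56, 77, 101, 135. p(15) = p(14) + p(13) - p(10) - p(8) + p(3) + p(0) = 135 + 101 - 42 - 22 + 3 + 1 = 176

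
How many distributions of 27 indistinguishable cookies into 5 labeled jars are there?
C(27+5-1, 5-1) = C(31, 4) = 31465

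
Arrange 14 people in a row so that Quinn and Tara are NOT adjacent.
Total - adjacent = 14! - (14-1)!×2 = 87178291200 - 12454041600 = 74724249600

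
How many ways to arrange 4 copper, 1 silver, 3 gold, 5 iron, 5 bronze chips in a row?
18! / (4! × 1! × 3! × 5! × 5!) = 3087564480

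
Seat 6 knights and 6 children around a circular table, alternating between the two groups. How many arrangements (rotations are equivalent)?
Fix one of the knights: (6-1)! ways for the remaining knights, × 6! ways for the children = 120 × 720 = 86400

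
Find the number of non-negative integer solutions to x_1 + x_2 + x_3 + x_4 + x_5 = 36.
C(36+5-1, 5-1) = C(40, 4) = 91390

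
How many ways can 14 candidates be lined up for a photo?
14! = 87178291200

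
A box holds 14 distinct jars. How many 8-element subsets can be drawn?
C(14,8) = 14!/(8!×6!) = 3003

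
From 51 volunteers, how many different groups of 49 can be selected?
C(51,49) = 51!/(49!×2!) = 1275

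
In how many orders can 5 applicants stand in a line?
5! = 120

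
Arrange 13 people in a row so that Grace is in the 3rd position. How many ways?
Fix one position: (13-1)! = 479001600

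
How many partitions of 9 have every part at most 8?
Let r_j(i) = number of partitions of i into parts ≤ j, for i = 0..9. r_1(i) = 1 for all i; r_j(i) = r_{j-1}(i) + r_j(i-j). Rows j = 2..8: ≤2: 1 1 2 2 3 3 4 4 5 5; ≤3: 1 1 2 3 4 5 7 8 10 12; ≤4: 1 1 2 3 5 6 9 11 15 18; ≤5: 1 1 2 3 5 7 10 13 18 23; ≤6: 1 1 2 3 5 7 11 14 20 26; ≤7: 1 1 2 3 5 7 11 15 21 28; ≤8: 1 1 2 3 5 7 11 15 22 29. r_8(9) = 29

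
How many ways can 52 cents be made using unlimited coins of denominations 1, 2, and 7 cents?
Coefficient of x^52 in 1/(1-x^1) · 1/(1-x^2) · 1/(1-x^7). Case on j = number of 7-cent coins (j = 0..7); remainder r = 52 - 7j is made from {1,2} in ⌊r/2⌋+1 ways. r = 52, 45, 38, 31, 24, 17, 10, 3 → 27 + 23 + 20 + 16 + 13 + 9 + 6 + 2 = 116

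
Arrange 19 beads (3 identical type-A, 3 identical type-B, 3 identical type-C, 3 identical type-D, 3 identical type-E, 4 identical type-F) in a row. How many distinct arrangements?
19! / (3! × 3! × 3! × 3! × 3! × 4!) = 651819168000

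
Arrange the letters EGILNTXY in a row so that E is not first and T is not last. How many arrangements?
By inclusion-exclusion: 8! - 2×(8-1)! + (8-2)! = 40320 - 10080 + 720 = 30960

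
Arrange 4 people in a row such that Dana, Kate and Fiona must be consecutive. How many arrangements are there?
Treat the 3 as one block: (4-3+1)! × 3! = 2 × 6 = 12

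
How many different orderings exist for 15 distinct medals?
15! = 1307674368000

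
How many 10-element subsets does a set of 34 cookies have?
C(34,10) = 34!/(10!×24!) = 131128140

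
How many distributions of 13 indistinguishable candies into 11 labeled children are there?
C(13+11-1, 11-1) = C(23, 10) = 1144066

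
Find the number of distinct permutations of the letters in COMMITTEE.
9! / (1! × 1! × 2! × 1! × 2! × 2!) = 45360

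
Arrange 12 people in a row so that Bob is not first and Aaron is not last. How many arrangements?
By inclusion-exclusion: 12! - 2×(12-1)! + (12-2)! = 479001600 - 79833600 + 3628800 = 402796800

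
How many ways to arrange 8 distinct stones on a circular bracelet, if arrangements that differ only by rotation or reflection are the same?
(8-1)!/2 = 5040/2 = 2520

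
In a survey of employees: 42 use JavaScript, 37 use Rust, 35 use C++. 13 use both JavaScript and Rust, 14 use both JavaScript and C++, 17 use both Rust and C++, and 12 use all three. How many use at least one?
|A∪B∪C| = 42+37+35-13-14-17+12 = 82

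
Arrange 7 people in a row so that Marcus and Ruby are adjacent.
Treat as block: (7-1)! × 2! = 720 × 2 = 1440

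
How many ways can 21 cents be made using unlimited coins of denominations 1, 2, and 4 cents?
Coefficient of x^21 in 1/(1-x^1) · 1/(1-x^2) · 1/(1-x^4). Case on j = number of 4-cent coins (j = 0..5); remainder r = 21 - 4j is made from {1,2} in ⌊r/2⌋+1 ways. r = 21, 17, 13, 9, 5, 1 → 11 + 9 + 7 + 5 + 3 + 1 = 36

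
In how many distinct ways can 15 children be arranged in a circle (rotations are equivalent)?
Circular: fix one position, arrange the rest. (15-1)! = 87178291200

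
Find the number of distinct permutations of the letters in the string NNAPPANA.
8! / (3! × 3! × 2!) = 560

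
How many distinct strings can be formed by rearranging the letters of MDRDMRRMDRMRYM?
14! / (1! × 5! × 3! × 5!) = 1009008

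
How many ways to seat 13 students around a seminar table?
Circular: fix one position, arrange the rest. (13-1)! = 479001600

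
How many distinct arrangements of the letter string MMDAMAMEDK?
10! / (2! × 2! × 1! × 4! × 1!) = 37800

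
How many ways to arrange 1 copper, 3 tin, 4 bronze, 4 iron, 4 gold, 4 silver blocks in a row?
20! / (1! × 3! × 4! × 4! × 4! × 4!) = 1222160940000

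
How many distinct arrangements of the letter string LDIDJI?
6! / (1! × 2! × 2! × 1!) = 180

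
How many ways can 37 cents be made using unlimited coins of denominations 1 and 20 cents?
Coefficient of x^37 in 1/(1-x^1) · 1/(1-x^20). Use j coins of 20 for j = 0..⌊37/20⌋ = 1, the rest in 1s: 1 + 1 = 2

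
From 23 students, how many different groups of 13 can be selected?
C(23,13) = 23!/(13!×10!) = 1144066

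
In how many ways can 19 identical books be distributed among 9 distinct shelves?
C(19+9-1, 9-1) = C(27, 8) = 2220075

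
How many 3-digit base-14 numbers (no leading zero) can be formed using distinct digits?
First digit: 13 choices (nonzero). Then descending: 13 × 13 × 12 = 2028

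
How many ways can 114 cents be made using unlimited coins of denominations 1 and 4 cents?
Coefficient of x^114 in 1/(1-x^1) · 1/(1-x^4). Use j coins of 4 for j = 0..⌊114/4⌋ = 28, the rest in 1s: 28 + 1 = 29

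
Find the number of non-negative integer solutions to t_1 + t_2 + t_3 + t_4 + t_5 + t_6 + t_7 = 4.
C(4+7-1, 7-1) = C(10, 6) = 210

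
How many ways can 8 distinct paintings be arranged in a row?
8! = 40320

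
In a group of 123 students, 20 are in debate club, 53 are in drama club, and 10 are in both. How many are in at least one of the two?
|A∪B| = |A| + |B| - |A∩B| = 20 + 53 - 10 = 63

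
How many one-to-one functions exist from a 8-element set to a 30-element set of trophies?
P(30,8) = 30!/(30-8)! = 235989936000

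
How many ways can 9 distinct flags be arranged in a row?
9! = 362880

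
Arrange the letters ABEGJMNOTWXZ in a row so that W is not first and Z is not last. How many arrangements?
By inclusion-exclusion: 12! - 2×(12-1)! + (12-2)! = 479001600 - 79833600 + 3628800 = 402796800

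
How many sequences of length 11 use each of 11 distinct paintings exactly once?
11! = 39916800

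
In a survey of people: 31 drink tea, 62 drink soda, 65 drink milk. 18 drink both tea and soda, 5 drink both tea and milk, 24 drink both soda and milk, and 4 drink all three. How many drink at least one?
|A∪B∪C| = 31+62+65-18-5-24+4 = 115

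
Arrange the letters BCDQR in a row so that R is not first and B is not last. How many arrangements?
By inclusion-exclusion: 5! - 2×(5-1)! + (5-2)! = 120 - 48 + 6 = 78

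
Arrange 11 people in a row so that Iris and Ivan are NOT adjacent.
Total - adjacent = 11! - (11-1)!×2 = 39916800 - 7257600 = 32659200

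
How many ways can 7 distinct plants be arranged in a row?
7! = 5040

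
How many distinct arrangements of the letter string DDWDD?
5! / (1! × 4!) = 5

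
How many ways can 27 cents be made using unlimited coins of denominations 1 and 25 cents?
Coefficient of x^27 in 1/(1-x^1) · 1/(1-x^25). Use j coins of 25 for j = 0..⌊27/25⌋ = 1, the rest in 1s: 1 + 1 = 2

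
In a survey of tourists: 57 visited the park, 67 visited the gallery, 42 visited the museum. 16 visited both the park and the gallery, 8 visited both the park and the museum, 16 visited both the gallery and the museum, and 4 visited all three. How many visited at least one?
|A∪B∪C| = 57+67+42-16-8-16+4 = 130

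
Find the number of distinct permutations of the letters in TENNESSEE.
9! / (1! × 4! × 2! × 2!) = 3780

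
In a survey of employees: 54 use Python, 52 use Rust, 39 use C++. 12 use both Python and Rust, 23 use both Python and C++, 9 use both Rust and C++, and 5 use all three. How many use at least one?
|A∪B∪C| = 54+52+39-12-23-9+5 = 106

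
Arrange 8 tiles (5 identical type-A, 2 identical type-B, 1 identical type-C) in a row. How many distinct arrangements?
8! / (5! × 2! × 1!) = 168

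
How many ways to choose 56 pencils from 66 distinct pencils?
C(66,56) = 66!/(56!×10!) = 210980549208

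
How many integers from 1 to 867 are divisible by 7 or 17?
⌊867/7⌋ + ⌊867/17⌋ - ⌊867/119⌋ = 123 + 51 - 7 = 167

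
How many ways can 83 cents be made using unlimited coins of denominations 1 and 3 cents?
Coefficient of x^83 in 1/(1-x^1) · 1/(1-x^3). Use j coins of 3 for j = 0..⌊83/3⌋ = 27, the rest in 1s: 27 + 1 = 28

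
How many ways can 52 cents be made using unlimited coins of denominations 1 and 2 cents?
Coefficient of x^52 in 1/(1-x^1) · 1/(1-x^2). Use j coins of 2 for j = 0..⌊52/2⌋ = 26, the rest in 1s: 26 + 1 = 27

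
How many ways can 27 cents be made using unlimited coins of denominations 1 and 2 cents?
Coefficient of x^27 in 1/(1-x^1) · 1/(1-x^2). Use j coins of 2 for j = 0..⌊27/2⌋ = 13, the rest in 1s: 13 + 1 = 14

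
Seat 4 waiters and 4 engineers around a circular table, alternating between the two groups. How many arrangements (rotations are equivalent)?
Fix one of the waiters: (4-1)! ways for the remaining waiters, × 4! ways for the engineers = 6 × 24 = 144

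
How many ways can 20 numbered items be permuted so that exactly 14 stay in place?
Choose the 14 fixed points C(20,14) = 38760, derange the rest: !6 = Σ_{j=0}^{6} (-1)^j·6!/j! = 720 - 720 + 360 - 120 + 30 - 6 + 1 = 265. Product = 38760 × 265 = 10271400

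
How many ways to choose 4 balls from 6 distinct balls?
C(6,4) = 6!/(4!×2!) = 15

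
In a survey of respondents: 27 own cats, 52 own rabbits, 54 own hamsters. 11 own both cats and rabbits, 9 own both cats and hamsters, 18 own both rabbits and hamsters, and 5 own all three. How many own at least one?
|A∪B∪C| = 27+52+54-11-9-18+5 = 100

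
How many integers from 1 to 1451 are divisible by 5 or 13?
⌊1451/5⌋ + ⌊1451/13⌋ - ⌊1451/65⌋ = 290 + 111 - 22 = 379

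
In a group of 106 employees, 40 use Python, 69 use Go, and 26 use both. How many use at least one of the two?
|A∪B| = |A| + |B| - |A∩B| = 40 + 69 - 26 = 83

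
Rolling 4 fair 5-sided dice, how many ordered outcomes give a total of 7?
Coefficient of x^7 in (x + x² + ... + x^5)^4. By inclusion-exclusion on dice exceeding 5: Σ_j (-1)^j C(4,j)·C(7-1-5j, 3) = C(4,0)·C(6,3) = 1·20 = 20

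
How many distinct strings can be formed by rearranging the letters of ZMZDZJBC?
8! / (1! × 3! × 1! × 1! × 1! × 1!) = 6720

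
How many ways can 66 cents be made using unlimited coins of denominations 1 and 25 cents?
Coefficient of x^66 in 1/(1-x^1) · 1/(1-x^25). Use j coins of 25 for j = 0..⌊66/25⌋ = 2, the rest in 1s: 2 + 1 = 3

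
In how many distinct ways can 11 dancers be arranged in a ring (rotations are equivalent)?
Circular: fix one position, arrange the rest. (11-1)! = 3628800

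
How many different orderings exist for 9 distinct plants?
9! = 362880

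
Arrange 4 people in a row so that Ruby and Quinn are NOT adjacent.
Total - adjacent = 4! - (4-1)!×2 = 24 - 12 = 12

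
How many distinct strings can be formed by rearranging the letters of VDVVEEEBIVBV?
12! / (1! × 1! × 5! × 3! × 2!) = 332640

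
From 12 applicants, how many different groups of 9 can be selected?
C(12,9) = 12!/(9!×3!) = 220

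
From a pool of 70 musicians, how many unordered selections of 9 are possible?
C(70,9) = 70!/(9!×61!) = 65033528560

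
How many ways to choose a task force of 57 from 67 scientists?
C(67,57) = 67!/(57!×10!) = 247994680648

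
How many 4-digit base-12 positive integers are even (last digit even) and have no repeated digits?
Last∈{0,2,4,6,8,10}. Last=0: 990. Last nonzero: 5×10×P(10,2) = 4500. Total = 5490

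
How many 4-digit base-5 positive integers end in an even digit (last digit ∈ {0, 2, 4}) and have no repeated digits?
Last∈{0,2,4}. Last=0: 24. Last nonzero: 2×3×P(3,2) = 36. Total = 60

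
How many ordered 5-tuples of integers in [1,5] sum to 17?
Coefficient of x^17 in (x + x² + ... + x^5)^5. By inclusion-exclusion on dice exceeding 5: Σ_j (-1)^j C(5,j)·C(17-1-5j, 4) = C(5,0)·C(16,4) - C(5,1)·C(11,4) + C(5,2)·C(6,4) = 1·1820 - 5·330 + 10·15 = 320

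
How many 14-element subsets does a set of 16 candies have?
C(16,14) = 16!/(14!×2!) = 120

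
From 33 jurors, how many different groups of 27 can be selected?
C(33,27) = 33!/(27!×6!) = 1107568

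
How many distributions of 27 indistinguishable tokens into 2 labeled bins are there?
C(27+2-1, 2-1) = C(28, 1) = 28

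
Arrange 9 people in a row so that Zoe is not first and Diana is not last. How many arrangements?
By inclusion-exclusion: 9! - 2×(9-1)! + (9-2)! = 362880 - 80640 + 5040 = 287280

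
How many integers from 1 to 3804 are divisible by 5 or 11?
⌊3804/5⌋ + ⌊3804/11⌋ - ⌊3804/55⌋ = 760 + 345 - 69 = 1036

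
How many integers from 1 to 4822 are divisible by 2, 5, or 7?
⌊4822/2⌋+⌊4822/5⌋+⌊4822/7⌋ - ⌊4822/10⌋-⌊4822/14⌋-⌊4822/35⌋ + ⌊4822/70⌋ = 2411+964+688 - 482-344-137 + 68 = 3168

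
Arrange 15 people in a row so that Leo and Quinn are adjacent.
Treat as block: (15-1)! × 2! = 87178291200 × 2 = 174356582400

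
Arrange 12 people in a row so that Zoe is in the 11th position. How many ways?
Fix one position: (12-1)! = 39916800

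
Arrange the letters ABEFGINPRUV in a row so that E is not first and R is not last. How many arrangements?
By inclusion-exclusion: 11! - 2×(11-1)! + (11-2)! = 39916800 - 7257600 + 362880 = 33022080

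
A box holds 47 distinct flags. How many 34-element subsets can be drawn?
C(47,34) = 47!/(34!×13!) = 140676848445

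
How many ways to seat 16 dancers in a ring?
Circular: fix one position, arrange the rest. (16-1)! = 1307674368000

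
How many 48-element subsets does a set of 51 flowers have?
C(51,48) = 51!/(48!×3!) = 20825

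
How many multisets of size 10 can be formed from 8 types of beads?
C(10+8-1, 8-1) = C(17, 7) = 19448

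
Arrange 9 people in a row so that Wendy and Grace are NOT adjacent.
Total - adjacent = 9! - (9-1)!×2 = 362880 - 80640 = 282240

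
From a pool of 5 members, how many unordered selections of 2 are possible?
C(5,2) = 5!/(2!×3!) = 10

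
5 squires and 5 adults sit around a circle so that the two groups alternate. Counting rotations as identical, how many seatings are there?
Fix one of the squires: (5-1)! ways for the remaining squires, × 5! ways for the adults = 24 × 120 = 2880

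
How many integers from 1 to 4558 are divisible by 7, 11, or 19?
⌊4558/7⌋+⌊4558/11⌋+⌊4558/19⌋ - ⌊4558/77⌋-⌊4558/133⌋-⌊4558/209⌋ + ⌊4558/1463⌋ = 651+414+239 - 59-34-21 + 3 = 1193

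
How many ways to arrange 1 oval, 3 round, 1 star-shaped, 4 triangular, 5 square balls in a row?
14! / (1! × 3! × 1! × 4! × 5!) = 5045040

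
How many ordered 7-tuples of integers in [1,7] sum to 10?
Coefficient of x^10 in (x + x² + ... + x^7)^7. By inclusion-exclusion on dice exceeding 7: Σ_j (-1)^j C(7,j)·C(10-1-7j, 6) = C(7,0)·C(9,6) = 1·84 = 84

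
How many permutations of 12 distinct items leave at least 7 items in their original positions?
Exactly j fixed points: C(12,j)·!(12-j); sum over j ≥ 7 (derangement numbers via !m = (m-1)·(!(m-1) + !(m-2)): !0..!5 = 1, 0, 1, 2, 9, 44). Σ_{j=7}^{12} C(12,j)·!(12-j) = C(12,7)·!5 + C(12,8)·!4 + C(12,9)·!3 + C(12,10)·!2 + C(12,11)·!1 + C(12,12)·!0 = 792·44 + 495·9 + 220·2 + 66·1 + 12·0 + 1·1 = 39810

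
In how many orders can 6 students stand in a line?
6! = 720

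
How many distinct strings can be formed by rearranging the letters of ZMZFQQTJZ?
9! / (1! × 2! × 1! × 1! × 1! × 3!) = 30240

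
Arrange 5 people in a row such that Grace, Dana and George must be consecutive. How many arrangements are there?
Treat the 3 as one block: (5-3+1)! × 3! = 6 × 6 = 36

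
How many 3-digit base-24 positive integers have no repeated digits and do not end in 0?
Last digit: 23 nonzero choices. First digit: 22 (nonzero, ≠last). Middle 1: P(22,1) = 22. Total = 11132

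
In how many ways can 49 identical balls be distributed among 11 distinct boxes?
C(49+11-1, 11-1) = C(59, 10) = 62828356305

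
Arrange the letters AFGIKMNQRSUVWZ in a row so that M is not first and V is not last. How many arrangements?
By inclusion-exclusion: 14! - 2×(14-1)! + (14-2)! = 87178291200 - 12454041600 + 479001600 = 75203251200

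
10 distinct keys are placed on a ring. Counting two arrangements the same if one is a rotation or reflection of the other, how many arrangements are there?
(10-1)!/2 = 362880/2 = 181440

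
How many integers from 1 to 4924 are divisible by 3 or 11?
⌊4924/3⌋ + ⌊4924/11⌋ - ⌊4924/33⌋ = 1641 + 447 - 149 = 1939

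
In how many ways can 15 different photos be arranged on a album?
15! = 1307674368000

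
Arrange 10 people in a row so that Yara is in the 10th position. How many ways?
Fix one position: (10-1)! = 362880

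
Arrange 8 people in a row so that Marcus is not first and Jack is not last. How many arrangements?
By inclusion-exclusion: 8! - 2×(8-1)! + (8-2)! = 40320 - 10080 + 720 = 30960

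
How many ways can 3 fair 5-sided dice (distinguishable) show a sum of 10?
Coefficient of x^10 in (x + x² + ... + x^5)^3. By inclusion-exclusion on dice exceeding 5: Σ_j (-1)^j C(3,j)·C(10-1-5j, 2) = C(3,0)·C(9,2) - C(3,1)·C(4,2) = 1·36 - 3·6 = 18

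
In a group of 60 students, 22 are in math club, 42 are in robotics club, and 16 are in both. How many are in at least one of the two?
|A∪B| = |A| + |B| - |A∩B| = 22 + 42 - 16 = 48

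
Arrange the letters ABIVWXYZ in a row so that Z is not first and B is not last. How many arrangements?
By inclusion-exclusion: 8! - 2×(8-1)! + (8-2)! = 40320 - 10080 + 720 = 30960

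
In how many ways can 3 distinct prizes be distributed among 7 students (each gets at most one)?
P(7,3) = 7!/(7-3)! = 210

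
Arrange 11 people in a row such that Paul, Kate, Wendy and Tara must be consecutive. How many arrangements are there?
Treat the 4 as one block: (11-4+1)! × 4! = 40320 × 24 = 967680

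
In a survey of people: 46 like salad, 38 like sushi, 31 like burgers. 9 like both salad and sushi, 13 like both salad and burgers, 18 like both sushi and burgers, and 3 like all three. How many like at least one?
|A∪B∪C| = 46+38+31-9-13-18+3 = 78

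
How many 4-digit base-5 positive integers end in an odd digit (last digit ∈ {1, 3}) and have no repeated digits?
Last∈{1,3}. Last=0: 0. Last nonzero: 2×3×P(3,2) = 36. Total = 36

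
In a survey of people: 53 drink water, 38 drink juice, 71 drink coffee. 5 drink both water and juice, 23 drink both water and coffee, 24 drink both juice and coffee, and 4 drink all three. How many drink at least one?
|A∪B∪C| = 53+38+71-5-23-24+4 = 114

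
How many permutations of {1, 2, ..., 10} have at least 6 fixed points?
Exactly j fixed points: C(10,j)·!(10-j); sum over j ≥ 6 (derangement numbers via !m = (m-1)·(!(m-1) + !(m-2)): !0..!4 = 1, 0, 1, 2, 9). Σ_{j=6}^{10} C(10,j)·!(10-j) = C(10,6)·!4 + C(10,7)·!3 + C(10,8)·!2 + C(10,9)·!1 + C(10,10)·!0 = 210·9 + 120·2 + 45·1 + 10·0 + 1·1 = 2176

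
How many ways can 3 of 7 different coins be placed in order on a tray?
P(7,3) = 7!/(7-3)! = 210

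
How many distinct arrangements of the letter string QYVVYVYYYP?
10! / (1! × 3! × 1! × 5!) = 5040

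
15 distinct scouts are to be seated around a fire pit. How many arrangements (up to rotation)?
Circular: fix one position, arrange the rest. (15-1)! = 87178291200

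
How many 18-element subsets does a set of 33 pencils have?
C(33,18) = 33!/(18!×15!) = 1037158320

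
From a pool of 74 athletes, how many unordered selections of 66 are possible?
C(74,66) = 74!/(66!×8!) = 15071474661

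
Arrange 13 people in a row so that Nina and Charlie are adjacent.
Treat as block: (13-1)! × 2! = 479001600 × 2 = 958003200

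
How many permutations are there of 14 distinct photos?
14! = 87178291200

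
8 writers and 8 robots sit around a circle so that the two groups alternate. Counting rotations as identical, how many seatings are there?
Fix one of the writers: (8-1)! ways for the remaining writers, × 8! ways for the robots = 5040 × 40320 = 203212800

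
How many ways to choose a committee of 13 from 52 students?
C(52,13) = 52!/(13!×39!) = 635013559600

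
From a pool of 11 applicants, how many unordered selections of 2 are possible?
C(11,2) = 11!/(2!×9!) = 55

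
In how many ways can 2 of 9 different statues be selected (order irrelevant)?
C(9,2) = 9!/(2!×7!) = 36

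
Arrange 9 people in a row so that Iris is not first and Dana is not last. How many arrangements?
By inclusion-exclusion: 9! - 2×(9-1)! + (9-2)! = 362880 - 80640 + 5040 = 287280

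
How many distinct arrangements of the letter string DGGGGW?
6! / (4! × 1! × 1!) = 30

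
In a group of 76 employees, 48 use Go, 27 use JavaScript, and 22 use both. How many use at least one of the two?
|A∪B| = |A| + |B| - |A∩B| = 48 + 27 - 22 = 53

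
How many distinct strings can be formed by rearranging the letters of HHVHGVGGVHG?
11! / (3! × 4! × 4!) = 11550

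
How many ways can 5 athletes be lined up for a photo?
5! = 120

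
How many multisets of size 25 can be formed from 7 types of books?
C(25+7-1, 7-1) = C(31, 6) = 736281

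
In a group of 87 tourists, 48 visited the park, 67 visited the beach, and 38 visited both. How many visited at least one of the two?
|A∪B| = |A| + |B| - |A∩B| = 48 + 67 - 38 = 77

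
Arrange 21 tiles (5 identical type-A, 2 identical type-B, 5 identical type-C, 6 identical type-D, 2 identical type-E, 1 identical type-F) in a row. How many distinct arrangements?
21! / (5! × 2! × 5! × 6! × 2! × 1!) = 1231938227520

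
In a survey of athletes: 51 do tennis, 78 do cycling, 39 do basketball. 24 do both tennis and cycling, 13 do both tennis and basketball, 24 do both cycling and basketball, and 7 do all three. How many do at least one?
|A∪B∪C| = 51+78+39-24-13-24+7 = 114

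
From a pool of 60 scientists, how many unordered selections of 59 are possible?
C(60,59) = 60!/(59!×1!) = 60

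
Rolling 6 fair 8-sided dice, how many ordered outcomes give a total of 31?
Coefficient of x^31 in (x + x² + ... + x^8)^6. By inclusion-exclusion on dice exceeding 8: Σ_j (-1)^j C(6,j)·C(31-1-8j, 5) = C(6,0)·C(30,5) - C(6,1)·C(22,5) + C(6,2)·C(14,5) - C(6,3)·C(6,5) = 1·142506 - 6·26334 + 15·2002 - 20·6 = 14412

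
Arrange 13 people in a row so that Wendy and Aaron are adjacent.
Treat as block: (13-1)! × 2! = 479001600 × 2 = 958003200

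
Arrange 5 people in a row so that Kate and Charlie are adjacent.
Treat as block: (5-1)! × 2! = 24 × 2 = 48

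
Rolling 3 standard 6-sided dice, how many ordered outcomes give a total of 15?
Coefficient of x^15 in (x + x² + ... + x^6)^3. By inclusion-exclusion on dice exceeding 6: Σ_j (-1)^j C(3,j)·C(15-1-6j, 2) = C(3,0)·C(14,2) - C(3,1)·C(8,2) + C(3,2)·C(2,2) = 1·91 - 3·28 + 3·1 = 10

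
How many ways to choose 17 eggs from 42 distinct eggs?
C(42,17) = 42!/(17!×25!) = 254661927156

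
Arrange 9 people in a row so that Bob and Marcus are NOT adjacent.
Total - adjacent = 9! - (9-1)!×2 = 362880 - 80640 = 282240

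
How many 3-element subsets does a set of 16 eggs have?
C(16,3) = 16!/(3!×13!) = 560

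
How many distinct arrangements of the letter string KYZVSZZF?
8! / (1! × 3! × 1! × 1! × 1! × 1!) = 6720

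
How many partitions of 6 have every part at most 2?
Let r_j(i) = number of partitions of i into parts ≤ j, for i = 0..6. r_1(i) = 1 for all i; r_j(i) = r_{j-1}(i) + r_j(i-j). Rows j = 2..2: ≤2: 1 1 2 2 3 3 4. r_2(6) = 4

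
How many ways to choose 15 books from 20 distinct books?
C(20,15) = 20!/(15!×5!) = 15504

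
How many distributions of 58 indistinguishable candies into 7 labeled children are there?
C(58+7-1, 7-1) = C(64, 6) = 74974368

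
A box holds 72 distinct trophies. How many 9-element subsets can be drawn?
C(72,9) = 72!/(9!×63!) = 85113005120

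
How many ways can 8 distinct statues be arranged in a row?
8! = 40320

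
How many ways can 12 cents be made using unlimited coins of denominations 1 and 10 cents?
Coefficient of x^12 in 1/(1-x^1) · 1/(1-x^10). Use j coins of 10 for j = 0..⌊12/10⌋ = 1, the rest in 1s: 1 + 1 = 2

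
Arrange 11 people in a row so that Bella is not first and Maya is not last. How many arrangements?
By inclusion-exclusion: 11! - 2×(11-1)! + (11-2)! = 39916800 - 7257600 + 362880 = 33022080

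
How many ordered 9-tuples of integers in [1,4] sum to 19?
Coefficient of x^19 in (x + x² + ... + x^4)^9. By inclusion-exclusion on dice exceeding 4: Σ_j (-1)^j C(9,j)·C(19-1-4j, 8) = C(9,0)·C(18,8) - C(9,1)·C(14,8) + C(9,2)·C(10,8) = 1·43758 - 9·3003 + 36·45 = 18351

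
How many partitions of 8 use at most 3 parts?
By conjugation, equals partitions of 8 into parts ≤ 3. Let r_j(i) = number of partitions of i into parts ≤ j, for i = 0..8. r_1(i) = 1 for all i; r_j(i) = r_{j-1}(i) + r_j(i-j). Rows j = 2..3: ≤2: 1 1 2 2 3 3 4 4 5; ≤3: 1 1 2 3 4 5 7 8 10. r_3(8) = 10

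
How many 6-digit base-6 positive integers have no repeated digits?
First digit: 5 choices (nonzero). Then descending: 5 × 5 × 4 × 3 × 2 × 1 = 600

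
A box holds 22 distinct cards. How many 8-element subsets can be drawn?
C(22,8) = 22!/(8!×14!) = 319770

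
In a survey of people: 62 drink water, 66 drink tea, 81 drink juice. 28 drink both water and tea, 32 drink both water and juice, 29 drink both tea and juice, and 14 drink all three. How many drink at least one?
|A∪B∪C| = 62+66+81-28-32-29+14 = 134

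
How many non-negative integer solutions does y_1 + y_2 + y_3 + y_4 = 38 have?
C(38+4-1, 4-1) = C(41, 3) = 10660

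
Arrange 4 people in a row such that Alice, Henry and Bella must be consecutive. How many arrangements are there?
Treat the 3 as one block: (4-3+1)! × 3! = 2 × 6 = 12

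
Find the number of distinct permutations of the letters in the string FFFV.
4! / (1! × 3!) = 4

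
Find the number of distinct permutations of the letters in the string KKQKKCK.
7! / (5! × 1! × 1!) = 42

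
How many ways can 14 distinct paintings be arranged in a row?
14! = 87178291200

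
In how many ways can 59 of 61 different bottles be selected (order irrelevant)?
C(61,59) = 61!/(59!×2!) = 1830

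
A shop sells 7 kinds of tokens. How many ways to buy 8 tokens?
C(8+7-1, 7-1) = C(14, 6) = 3003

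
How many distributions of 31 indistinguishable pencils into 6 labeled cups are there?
C(31+6-1, 6-1) = C(36, 5) = 376992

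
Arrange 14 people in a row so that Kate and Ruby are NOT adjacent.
Total - adjacent = 14! - (14-1)!×2 = 87178291200 - 12454041600 = 74724249600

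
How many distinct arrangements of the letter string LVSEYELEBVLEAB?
14! / (4! × 2! × 1! × 1! × 1! × 2! × 3!) = 151351200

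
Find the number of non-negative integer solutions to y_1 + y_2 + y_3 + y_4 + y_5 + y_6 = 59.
C(59+6-1, 6-1) = C(64, 5) = 7624512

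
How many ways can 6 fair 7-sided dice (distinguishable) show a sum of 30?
Coefficient of x^30 in (x + x² + ... + x^7)^6. By inclusion-exclusion on dice exceeding 7: Σ_j (-1)^j C(6,j)·C(30-1-7j, 5) = C(6,0)·C(29,5) - C(6,1)·C(22,5) + C(6,2)·C(15,5) - C(6,3)·C(8,5) = 1·118755 - 6·26334 + 15·3003 - 20·56 = 4676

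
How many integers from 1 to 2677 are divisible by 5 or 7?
⌊2677/5⌋ + ⌊2677/7⌋ - ⌊2677/35⌋ = 535 + 382 - 76 = 841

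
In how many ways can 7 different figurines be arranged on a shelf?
7! = 5040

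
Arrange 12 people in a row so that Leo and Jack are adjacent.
Treat as block: (12-1)! × 2! = 39916800 × 2 = 79833600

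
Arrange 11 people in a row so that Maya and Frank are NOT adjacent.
Total - adjacent = 11! - (11-1)!×2 = 39916800 - 7257600 = 32659200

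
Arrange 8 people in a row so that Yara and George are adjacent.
Treat as block: (8-1)! × 2! = 5040 × 2 = 10080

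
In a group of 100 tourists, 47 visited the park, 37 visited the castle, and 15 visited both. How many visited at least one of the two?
|A∪B| = |A| + |B| - |A∩B| = 47 + 37 - 15 = 69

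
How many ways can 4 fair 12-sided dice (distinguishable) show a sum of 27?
Coefficient of x^27 in (x + x² + ... + x^12)^4. By inclusion-exclusion on dice exceeding 12: Σ_j (-1)^j C(4,j)·C(27-1-12j, 3) = C(4,0)·C(26,3) - C(4,1)·C(14,3) = 1·2600 - 4·364 = 1144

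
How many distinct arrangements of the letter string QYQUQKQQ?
8! / (1! × 1! × 1! × 5!) = 336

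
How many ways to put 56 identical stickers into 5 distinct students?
C(56+5-1, 5-1) = C(60, 4) = 487635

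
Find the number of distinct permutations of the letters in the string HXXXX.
5! / (4! × 1!) = 5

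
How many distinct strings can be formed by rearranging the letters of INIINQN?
7! / (3! × 3! × 1!) = 140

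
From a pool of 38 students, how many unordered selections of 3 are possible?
C(38,3) = 38!/(3!×35!) = 8436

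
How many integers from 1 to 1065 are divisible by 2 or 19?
⌊1065/2⌋ + ⌊1065/19⌋ - ⌊1065/38⌋ = 532 + 56 - 28 = 560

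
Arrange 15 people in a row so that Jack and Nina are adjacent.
Treat as block: (15-1)! × 2! = 87178291200 × 2 = 174356582400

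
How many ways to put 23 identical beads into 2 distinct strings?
C(23+2-1, 2-1) = C(24, 1) = 24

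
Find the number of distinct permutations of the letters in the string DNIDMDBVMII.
11! / (1! × 3! × 1! × 1! × 3! × 2!) = 554400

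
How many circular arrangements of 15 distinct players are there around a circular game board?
Circular: fix one position, arrange the rest. (15-1)! = 87178291200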